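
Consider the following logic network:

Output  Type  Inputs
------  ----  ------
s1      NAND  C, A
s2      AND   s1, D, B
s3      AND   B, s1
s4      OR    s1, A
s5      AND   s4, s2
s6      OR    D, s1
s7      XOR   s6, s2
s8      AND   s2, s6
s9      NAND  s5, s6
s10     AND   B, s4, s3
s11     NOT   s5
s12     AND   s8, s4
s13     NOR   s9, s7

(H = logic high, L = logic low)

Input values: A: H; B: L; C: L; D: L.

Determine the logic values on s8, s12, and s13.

s8 = L, s12 = L, s13 = L

s1 = C NAND A = L NAND H = H
s2 = s1 AND D AND B = H AND L AND L = L
s4 = s1 OR A = H OR H = H
s5 = s4 AND s2 = H AND L = L
s6 = D OR s1 = L OR H = H
s7 = s6 XOR s2 = H XOR L = H
s8 = s2 AND s6 = L AND H = L
s9 = s5 NAND s6 = L NAND H = H
s12 = s8 AND s4 = L AND H = L
s13 = s9 NOR s7 = H NOR H = L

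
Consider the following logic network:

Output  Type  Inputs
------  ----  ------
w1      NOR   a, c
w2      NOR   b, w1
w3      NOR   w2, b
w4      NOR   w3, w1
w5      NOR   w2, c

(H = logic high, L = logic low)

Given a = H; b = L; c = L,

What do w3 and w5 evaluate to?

w3 = L  w5 = L

w1 = a NOR c = H NOR L = L
w2 = b NOR w1 = L NOR L = H
w3 = w2 NOR b = H NOR L = L
w5 = w2 NOR c = H NOR L = L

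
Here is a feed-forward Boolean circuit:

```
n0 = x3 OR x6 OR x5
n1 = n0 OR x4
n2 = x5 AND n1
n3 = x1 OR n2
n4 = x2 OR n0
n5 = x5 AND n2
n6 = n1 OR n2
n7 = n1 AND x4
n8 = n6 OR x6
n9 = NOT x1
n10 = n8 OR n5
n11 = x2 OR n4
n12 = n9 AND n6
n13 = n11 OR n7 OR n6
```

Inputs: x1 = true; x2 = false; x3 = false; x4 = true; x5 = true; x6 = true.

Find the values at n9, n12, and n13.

n0 = x3 OR x6 OR x5 = false OR true OR true = true
n1 = n0 OR x4 = true OR true = true
n2 = x5 AND n1 = true AND true = true
n4 = x2 OR n0 = false OR true = true
n6 = n1 OR n2 = true OR true = true
n7 = n1 AND x4 = true AND true = true
n9 = NOT x1 = NOT true = false
n11 = x2 OR n4 = false OR true = true
n12 = n9 AND n6 = false AND true = false
n13 = n11 OR n7 OR n6 = true OR true OR true = true

n9 = false, n12 = false, n13 = true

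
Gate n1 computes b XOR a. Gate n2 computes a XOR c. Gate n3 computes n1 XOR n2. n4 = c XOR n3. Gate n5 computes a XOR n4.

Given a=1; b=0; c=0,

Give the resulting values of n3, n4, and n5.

n1 = b XOR a = 0 XOR 1 = 1
n2 = a XOR c = 1 XOR 0 = 1
n3 = n1 XOR n2 = 1 XOR 1 = 0
n4 = c XOR n3 = 0 XOR 0 = 0
n5 = a XOR n4 = 1 XOR 0 = 1

n3 = 0, n4 = 0, n5 = 1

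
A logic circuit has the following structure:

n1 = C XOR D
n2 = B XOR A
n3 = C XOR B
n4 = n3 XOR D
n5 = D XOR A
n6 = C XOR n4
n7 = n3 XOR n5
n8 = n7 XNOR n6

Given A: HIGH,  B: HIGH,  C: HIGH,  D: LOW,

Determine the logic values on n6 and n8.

n6 = HIGH, n8 = HIGH

n3 = C XOR B = HIGH XOR HIGH = LOW
n4 = n3 XOR D = LOW XOR LOW = LOW
n5 = D XOR A = LOW XOR HIGH = HIGH
n6 = C XOR n4 = HIGH XOR LOW = HIGH
n7 = n3 XOR n5 = LOW XOR HIGH = HIGH
n8 = n7 XNOR n6 = HIGH XNOR HIGH = HIGH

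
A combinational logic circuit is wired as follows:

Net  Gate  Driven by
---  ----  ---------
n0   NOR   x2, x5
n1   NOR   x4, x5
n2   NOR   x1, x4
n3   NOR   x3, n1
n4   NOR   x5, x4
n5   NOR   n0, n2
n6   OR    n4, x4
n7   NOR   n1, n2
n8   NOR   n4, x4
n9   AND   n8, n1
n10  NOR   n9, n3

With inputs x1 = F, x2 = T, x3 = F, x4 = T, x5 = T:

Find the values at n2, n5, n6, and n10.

n2 = F, n5 = T, n6 = T, n10 = F

n0 = x2 NOR x5 = T NOR T = F
n1 = x4 NOR x5 = T NOR T = F
n2 = x1 NOR x4 = F NOR T = F
n3 = x3 NOR n1 = F NOR F = T
n4 = x5 NOR x4 = T NOR T = F
n5 = n0 NOR n2 = F NOR F = T
n6 = n4 OR x4 = F OR T = T
n8 = n4 NOR x4 = F NOR T = F
n9 = n8 AND n1 = F AND F = F
n10 = n9 NOR n3 = F NOR T = F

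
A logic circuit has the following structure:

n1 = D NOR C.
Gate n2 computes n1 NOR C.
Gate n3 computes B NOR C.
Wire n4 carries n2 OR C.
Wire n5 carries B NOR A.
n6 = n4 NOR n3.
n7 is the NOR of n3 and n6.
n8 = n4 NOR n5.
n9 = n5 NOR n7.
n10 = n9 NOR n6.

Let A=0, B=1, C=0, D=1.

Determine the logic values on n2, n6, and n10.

n1 = D NOR C = 1 NOR 0 = 0
n2 = n1 NOR C = 0 NOR 0 = 1
n3 = B NOR C = 1 NOR 0 = 0
n4 = n2 OR C = 1 OR 0 = 1
n5 = B NOR A = 1 NOR 0 = 0
n6 = n4 NOR n3 = 1 NOR 0 = 0
n7 = n3 NOR n6 = 0 NOR 0 = 1
n9 = n5 NOR n7 = 0 NOR 1 = 0
n10 = n9 NOR n6 = 0 NOR 0 = 1

n2 = 1  n6 = 0  n10 = 1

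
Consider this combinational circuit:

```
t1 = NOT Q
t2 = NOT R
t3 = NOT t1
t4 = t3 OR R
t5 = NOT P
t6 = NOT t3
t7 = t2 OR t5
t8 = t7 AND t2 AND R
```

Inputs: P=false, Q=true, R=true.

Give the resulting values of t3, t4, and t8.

t3 = true, t4 = true, t8 = false

t1 = NOT Q = NOT true = false
t2 = NOT R = NOT true = false
t3 = NOT t1 = NOT false = true
t4 = t3 OR R = true OR true = true
t5 = NOT P = NOT false = true
t7 = t2 OR t5 = false OR true = true
t8 = t7 AND t2 AND R = true AND false AND true = false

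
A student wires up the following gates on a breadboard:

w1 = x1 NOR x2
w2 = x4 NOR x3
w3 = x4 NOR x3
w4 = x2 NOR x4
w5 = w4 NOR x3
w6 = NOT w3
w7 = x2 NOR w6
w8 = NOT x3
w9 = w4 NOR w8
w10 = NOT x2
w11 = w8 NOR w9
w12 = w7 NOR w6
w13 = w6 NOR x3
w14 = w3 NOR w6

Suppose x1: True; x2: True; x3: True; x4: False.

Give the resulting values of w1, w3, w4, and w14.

w1 = False, w3 = False, w4 = False, w14 = False

w1 = x1 NOR x2 = True NOR True = False
w3 = x4 NOR x3 = False NOR True = False
w4 = x2 NOR x4 = True NOR False = False
w6 = NOT w3 = NOT False = True
w14 = w3 NOR w6 = False NOR True = False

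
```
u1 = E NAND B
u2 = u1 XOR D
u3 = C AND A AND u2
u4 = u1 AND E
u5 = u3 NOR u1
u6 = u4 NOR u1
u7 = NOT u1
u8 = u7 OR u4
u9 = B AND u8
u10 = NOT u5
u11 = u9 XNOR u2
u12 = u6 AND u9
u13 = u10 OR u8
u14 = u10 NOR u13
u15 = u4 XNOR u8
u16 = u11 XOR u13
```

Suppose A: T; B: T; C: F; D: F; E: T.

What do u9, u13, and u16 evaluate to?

u9 = T; u13 = T; u16 = T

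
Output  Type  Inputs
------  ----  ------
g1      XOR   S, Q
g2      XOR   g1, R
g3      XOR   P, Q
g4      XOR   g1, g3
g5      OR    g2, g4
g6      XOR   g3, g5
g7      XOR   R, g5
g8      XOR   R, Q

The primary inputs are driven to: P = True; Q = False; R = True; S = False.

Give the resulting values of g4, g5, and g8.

g1 = S XOR Q = False XOR False = False
g2 = g1 XOR R = False XOR True = True
g3 = P XOR Q = True XOR False = True
g4 = g1 XOR g3 = False XOR True = True
g5 = g2 OR g4 = True OR True = True
g8 = R XOR Q = True XOR False = True

g4 = True, g5 = True, g8 = True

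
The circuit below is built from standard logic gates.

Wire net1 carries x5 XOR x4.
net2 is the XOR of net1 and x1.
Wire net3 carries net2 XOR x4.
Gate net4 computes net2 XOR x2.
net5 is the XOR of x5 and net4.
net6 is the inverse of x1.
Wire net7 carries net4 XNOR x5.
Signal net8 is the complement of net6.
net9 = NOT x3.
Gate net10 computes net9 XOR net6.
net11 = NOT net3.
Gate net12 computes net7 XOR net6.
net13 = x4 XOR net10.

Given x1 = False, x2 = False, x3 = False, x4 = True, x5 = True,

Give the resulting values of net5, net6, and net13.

net5 = True, net6 = True, net13 = True

net1 = x5 XOR x4 = True XOR True = False
net2 = net1 XOR x1 = False XOR False = False
net4 = net2 XOR x2 = False XOR False = False
net5 = x5 XOR net4 = True XOR False = True
net6 = NOT x1 = NOT False = True
net9 = NOT x3 = NOT False = True
net10 = net9 XOR net6 = True XOR True = False
net13 = x4 XOR net10 = True XOR False = True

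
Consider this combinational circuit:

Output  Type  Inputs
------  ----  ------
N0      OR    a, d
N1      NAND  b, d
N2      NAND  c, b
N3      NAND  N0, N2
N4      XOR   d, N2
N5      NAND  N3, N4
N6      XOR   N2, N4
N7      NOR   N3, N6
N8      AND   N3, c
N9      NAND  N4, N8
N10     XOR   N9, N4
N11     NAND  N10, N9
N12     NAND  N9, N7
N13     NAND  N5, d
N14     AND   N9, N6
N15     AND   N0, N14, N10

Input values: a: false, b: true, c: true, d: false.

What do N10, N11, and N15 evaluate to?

N0 = a OR d = false OR false = false
N2 = c NAND b = true NAND true = false
N3 = N0 NAND N2 = false NAND false = true
N4 = d XOR N2 = false XOR false = false
N6 = N2 XOR N4 = false XOR false = false
N8 = N3 AND c = true AND true = true
N9 = N4 NAND N8 = false NAND true = true
N10 = N9 XOR N4 = true XOR false = true
N11 = N10 NAND N9 = true NAND true = false
N14 = N9 AND N6 = true AND false = false
N15 = N0 AND N14 AND N10 = false AND false AND true = false

N10 = true  N11 = false  N15 = false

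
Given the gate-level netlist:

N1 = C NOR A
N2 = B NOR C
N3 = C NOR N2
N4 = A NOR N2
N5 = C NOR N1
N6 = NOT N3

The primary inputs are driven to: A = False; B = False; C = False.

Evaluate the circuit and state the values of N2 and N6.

N2 = B NOR C = False NOR False = True
N3 = C NOR N2 = False NOR True = False
N6 = NOT N3 = NOT False = True

N2 = True, N6 = True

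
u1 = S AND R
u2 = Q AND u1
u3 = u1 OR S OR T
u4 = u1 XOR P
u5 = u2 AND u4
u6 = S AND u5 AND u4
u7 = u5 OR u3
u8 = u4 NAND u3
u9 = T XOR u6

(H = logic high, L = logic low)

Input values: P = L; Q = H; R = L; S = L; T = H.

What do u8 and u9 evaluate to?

u8 = H; u9 = H

u1 = S AND R = L AND L = L
u2 = Q AND u1 = H AND L = L
u3 = u1 OR S OR T = L OR L OR H = H
u4 = u1 XOR P = L XOR L = L
u5 = u2 AND u4 = L AND L = L
u6 = S AND u5 AND u4 = L AND L AND L = L
u8 = u4 NAND u3 = L NAND H = H
u9 = T XOR u6 = H XOR L = H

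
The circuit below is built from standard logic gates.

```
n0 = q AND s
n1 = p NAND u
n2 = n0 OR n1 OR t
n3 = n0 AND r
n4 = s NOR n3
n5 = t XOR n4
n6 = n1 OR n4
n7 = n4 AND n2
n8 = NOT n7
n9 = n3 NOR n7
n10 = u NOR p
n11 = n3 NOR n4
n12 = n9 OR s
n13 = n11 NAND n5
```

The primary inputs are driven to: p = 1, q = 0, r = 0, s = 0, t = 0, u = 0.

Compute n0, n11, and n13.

n0 = q AND s = 0 AND 0 = 0
n3 = n0 AND r = 0 AND 0 = 0
n4 = s NOR n3 = 0 NOR 0 = 1
n5 = t XOR n4 = 0 XOR 1 = 1
n11 = n3 NOR n4 = 0 NOR 1 = 0
n13 = n11 NAND n5 = 0 NAND 1 = 1

n0 = 0; n11 = 0; n13 = 1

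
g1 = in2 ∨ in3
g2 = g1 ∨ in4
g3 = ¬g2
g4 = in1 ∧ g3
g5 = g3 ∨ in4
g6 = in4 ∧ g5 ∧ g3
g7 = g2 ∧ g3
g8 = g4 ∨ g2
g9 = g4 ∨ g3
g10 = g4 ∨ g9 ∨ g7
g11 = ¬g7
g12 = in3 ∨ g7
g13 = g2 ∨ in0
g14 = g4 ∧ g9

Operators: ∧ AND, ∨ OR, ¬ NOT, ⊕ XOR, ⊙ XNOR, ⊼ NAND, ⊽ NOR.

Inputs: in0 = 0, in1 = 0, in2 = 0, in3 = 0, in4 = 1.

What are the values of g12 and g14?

g12 = 0; g14 = 0

g1 = in2 OR in3 = 0 OR 0 = 0
g2 = g1 OR in4 = 0 OR 1 = 1
g3 = NOT g2 = NOT 1 = 0
g4 = in1 AND g3 = 0 AND 0 = 0
g7 = g2 AND g3 = 1 AND 0 = 0
g9 = g4 OR g3 = 0 OR 0 = 0
g12 = in3 OR g7 = 0 OR 0 = 0
g14 = g4 AND g9 = 0 AND 0 = 0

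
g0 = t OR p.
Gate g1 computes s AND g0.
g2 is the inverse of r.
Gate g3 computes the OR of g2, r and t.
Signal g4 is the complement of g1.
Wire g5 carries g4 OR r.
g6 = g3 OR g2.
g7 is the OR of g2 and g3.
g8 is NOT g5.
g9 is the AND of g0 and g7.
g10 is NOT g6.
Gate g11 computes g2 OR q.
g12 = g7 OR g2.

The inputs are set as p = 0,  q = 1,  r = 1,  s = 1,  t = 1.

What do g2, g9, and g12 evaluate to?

g2 = 0; g9 = 1; g12 = 1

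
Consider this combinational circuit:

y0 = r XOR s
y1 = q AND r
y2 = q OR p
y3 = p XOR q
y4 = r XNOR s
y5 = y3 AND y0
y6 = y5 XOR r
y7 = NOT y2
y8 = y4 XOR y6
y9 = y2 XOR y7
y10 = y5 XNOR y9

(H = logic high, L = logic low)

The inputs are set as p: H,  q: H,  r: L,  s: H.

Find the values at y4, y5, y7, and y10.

y4 = L, y5 = L, y7 = L, y10 = L

y0 = r XOR s = L XOR H = H
y2 = q OR p = H OR H = H
y3 = p XOR q = H XOR H = L
y4 = r XNOR s = L XNOR H = L
y5 = y3 AND y0 = L AND H = L
y7 = NOT y2 = NOT H = L
y9 = y2 XOR y7 = H XOR L = H
y10 = y5 XNOR y9 = L XNOR H = L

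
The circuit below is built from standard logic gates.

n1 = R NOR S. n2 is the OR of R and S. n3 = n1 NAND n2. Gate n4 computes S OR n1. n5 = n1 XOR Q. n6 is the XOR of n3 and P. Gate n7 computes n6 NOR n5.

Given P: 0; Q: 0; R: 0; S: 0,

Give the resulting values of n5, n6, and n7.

n5 = 1  n6 = 1  n7 = 0

n1 = R NOR S = 0 NOR 0 = 1
n2 = R OR S = 0 OR 0 = 0
n3 = n1 NAND n2 = 1 NAND 0 = 1
n5 = n1 XOR Q = 1 XOR 0 = 1
n6 = n3 XOR P = 1 XOR 0 = 1
n7 = n6 NOR n5 = 1 NOR 1 = 0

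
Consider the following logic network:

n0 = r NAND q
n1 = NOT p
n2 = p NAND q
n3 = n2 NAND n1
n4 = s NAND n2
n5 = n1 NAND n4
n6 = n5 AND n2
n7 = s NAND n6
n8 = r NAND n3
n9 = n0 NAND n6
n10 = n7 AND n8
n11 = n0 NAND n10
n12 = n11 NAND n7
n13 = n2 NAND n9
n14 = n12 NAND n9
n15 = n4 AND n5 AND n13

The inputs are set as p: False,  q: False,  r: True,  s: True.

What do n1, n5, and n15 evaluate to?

n1 = True  n5 = True  n15 = False

n0 = r NAND q = True NAND False = True
n1 = NOT p = NOT False = True
n2 = p NAND q = False NAND False = True
n4 = s NAND n2 = True NAND True = False
n5 = n1 NAND n4 = True NAND False = True
n6 = n5 AND n2 = True AND True = True
n9 = n0 NAND n6 = True NAND True = False
n13 = n2 NAND n9 = True NAND False = True
n15 = n4 AND n5 AND n13 = False AND True AND True = False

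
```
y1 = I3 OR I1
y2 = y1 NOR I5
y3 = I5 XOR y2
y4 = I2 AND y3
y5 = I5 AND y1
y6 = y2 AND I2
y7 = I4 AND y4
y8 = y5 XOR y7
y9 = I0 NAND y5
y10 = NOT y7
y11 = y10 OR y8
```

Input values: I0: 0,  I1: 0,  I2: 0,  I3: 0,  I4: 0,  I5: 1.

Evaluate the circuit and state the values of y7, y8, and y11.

y7 = 0  y8 = 0  y11 = 1

y1 = I3 OR I1 = 0 OR 0 = 0
y2 = y1 NOR I5 = 0 NOR 1 = 0
y3 = I5 XOR y2 = 1 XOR 0 = 1
y4 = I2 AND y3 = 0 AND 1 = 0
y5 = I5 AND y1 = 1 AND 0 = 0
y7 = I4 AND y4 = 0 AND 0 = 0
y8 = y5 XOR y7 = 0 XOR 0 = 0
y10 = NOT y7 = NOT 0 = 1
y11 = y10 OR y8 = 1 OR 0 = 1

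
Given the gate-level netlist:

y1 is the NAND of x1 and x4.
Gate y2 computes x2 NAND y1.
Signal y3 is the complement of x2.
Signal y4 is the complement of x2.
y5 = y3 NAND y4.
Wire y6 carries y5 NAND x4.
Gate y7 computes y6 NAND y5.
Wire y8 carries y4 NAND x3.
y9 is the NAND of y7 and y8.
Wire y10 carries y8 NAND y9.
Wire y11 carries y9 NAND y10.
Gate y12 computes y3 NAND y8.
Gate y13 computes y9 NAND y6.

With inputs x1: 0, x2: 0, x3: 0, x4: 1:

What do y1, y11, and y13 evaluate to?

y1 = 1, y11 = 1, y13 = 1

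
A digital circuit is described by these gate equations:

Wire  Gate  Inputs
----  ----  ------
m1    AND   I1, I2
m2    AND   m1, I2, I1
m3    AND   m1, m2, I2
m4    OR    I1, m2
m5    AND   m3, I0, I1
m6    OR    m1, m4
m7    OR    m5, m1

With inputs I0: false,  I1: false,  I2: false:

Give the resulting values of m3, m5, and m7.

m3 = false  m5 = false  m7 = false

m1 = I1 AND I2 = false AND false = false
m2 = m1 AND I2 AND I1 = false AND false AND false = false
m3 = m1 AND m2 AND I2 = false AND false AND false = false
m5 = m3 AND I0 AND I1 = false AND false AND false = false
m7 = m5 OR m1 = false OR false = false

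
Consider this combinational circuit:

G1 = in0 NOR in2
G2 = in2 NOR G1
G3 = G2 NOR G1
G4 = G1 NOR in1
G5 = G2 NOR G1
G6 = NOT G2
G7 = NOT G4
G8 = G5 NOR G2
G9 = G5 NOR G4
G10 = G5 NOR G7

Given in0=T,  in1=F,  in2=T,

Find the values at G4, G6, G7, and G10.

G1 = in0 NOR in2 = T NOR T = F
G2 = in2 NOR G1 = T NOR F = F
G4 = G1 NOR in1 = F NOR F = T
G5 = G2 NOR G1 = F NOR F = T
G6 = NOT G2 = NOT F = T
G7 = NOT G4 = NOT T = F
G10 = G5 NOR G7 = T NOR F = F

G4 = T; G6 = T; G7 = F; G10 = F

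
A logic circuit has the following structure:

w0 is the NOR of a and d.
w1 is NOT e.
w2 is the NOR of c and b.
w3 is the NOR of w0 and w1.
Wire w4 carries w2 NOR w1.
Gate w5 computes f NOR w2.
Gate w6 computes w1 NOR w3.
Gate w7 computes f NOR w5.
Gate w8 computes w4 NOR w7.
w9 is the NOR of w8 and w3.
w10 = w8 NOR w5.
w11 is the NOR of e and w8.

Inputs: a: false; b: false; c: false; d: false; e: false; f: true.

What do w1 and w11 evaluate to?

w1 = true, w11 = false

w1 = NOT e = NOT false = true
w2 = c NOR b = false NOR false = true
w4 = w2 NOR w1 = true NOR true = false
w5 = f NOR w2 = true NOR true = false
w7 = f NOR w5 = true NOR false = false
w8 = w4 NOR w7 = false NOR false = true
w11 = e NOR w8 = false NOR true = false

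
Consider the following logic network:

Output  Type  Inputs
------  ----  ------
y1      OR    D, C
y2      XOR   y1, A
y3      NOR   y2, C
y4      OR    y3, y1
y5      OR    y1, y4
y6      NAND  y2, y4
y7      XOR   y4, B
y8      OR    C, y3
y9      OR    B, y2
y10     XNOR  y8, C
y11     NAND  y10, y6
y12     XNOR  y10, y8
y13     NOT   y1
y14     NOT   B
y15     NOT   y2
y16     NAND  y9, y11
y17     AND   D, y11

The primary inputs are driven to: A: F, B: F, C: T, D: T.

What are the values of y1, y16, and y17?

y1 = D OR C = T OR T = T
y2 = y1 XOR A = T XOR F = T
y3 = y2 NOR C = T NOR T = F
y4 = y3 OR y1 = F OR T = T
y6 = y2 NAND y4 = T NAND T = F
y8 = C OR y3 = T OR F = T
y9 = B OR y2 = F OR T = T
y10 = y8 XNOR C = T XNOR T = T
y11 = y10 NAND y6 = T NAND F = T
y16 = y9 NAND y11 = T NAND T = F
y17 = D AND y11 = T AND T = T

y1 = T, y16 = F, y17 = T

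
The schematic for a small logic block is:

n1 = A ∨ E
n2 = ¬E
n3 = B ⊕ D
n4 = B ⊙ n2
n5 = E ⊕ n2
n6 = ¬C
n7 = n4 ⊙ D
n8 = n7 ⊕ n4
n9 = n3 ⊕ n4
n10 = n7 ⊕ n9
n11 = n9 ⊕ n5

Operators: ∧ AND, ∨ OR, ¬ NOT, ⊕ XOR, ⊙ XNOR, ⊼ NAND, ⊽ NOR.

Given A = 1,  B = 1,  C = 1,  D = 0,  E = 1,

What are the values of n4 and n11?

n2 = NOT E = NOT 1 = 0
n3 = B XOR D = 1 XOR 0 = 1
n4 = B XNOR n2 = 1 XNOR 0 = 0
n5 = E XOR n2 = 1 XOR 0 = 1
n9 = n3 XOR n4 = 1 XOR 0 = 1
n11 = n9 XOR n5 = 1 XOR 1 = 0

n4 = 0  n11 = 0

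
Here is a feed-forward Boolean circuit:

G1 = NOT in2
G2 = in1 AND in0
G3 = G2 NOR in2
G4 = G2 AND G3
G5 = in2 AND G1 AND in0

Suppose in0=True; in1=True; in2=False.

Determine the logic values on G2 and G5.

G2 = True; G5 = False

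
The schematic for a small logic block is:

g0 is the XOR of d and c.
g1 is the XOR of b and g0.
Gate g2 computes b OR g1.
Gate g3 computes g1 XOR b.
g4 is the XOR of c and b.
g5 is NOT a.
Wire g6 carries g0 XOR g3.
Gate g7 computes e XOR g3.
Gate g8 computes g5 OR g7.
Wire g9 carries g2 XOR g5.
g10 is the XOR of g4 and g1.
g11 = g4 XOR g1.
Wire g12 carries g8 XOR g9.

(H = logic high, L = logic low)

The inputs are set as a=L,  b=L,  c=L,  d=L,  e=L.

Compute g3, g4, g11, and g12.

g3 = L, g4 = L, g11 = L, g12 = L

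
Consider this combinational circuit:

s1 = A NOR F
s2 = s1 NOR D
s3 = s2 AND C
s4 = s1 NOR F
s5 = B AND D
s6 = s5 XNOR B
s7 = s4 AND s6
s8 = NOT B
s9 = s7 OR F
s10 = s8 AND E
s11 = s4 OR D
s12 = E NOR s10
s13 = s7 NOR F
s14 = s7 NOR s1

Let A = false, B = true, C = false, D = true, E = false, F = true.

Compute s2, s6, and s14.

s2 = false; s6 = true; s14 = true

s1 = A NOR F = false NOR true = false
s2 = s1 NOR D = false NOR true = false
s4 = s1 NOR F = false NOR true = false
s5 = B AND D = true AND true = true
s6 = s5 XNOR B = true XNOR true = true
s7 = s4 AND s6 = false AND true = false
s14 = s7 NOR s1 = false NOR false = true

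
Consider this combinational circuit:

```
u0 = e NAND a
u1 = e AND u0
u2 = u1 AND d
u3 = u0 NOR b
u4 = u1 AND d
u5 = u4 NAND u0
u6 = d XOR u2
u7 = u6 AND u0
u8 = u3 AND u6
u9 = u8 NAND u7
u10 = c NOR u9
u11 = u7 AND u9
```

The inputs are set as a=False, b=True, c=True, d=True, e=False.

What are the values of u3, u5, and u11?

u0 = e NAND a = False NAND False = True
u1 = e AND u0 = False AND True = False
u2 = u1 AND d = False AND True = False
u3 = u0 NOR b = True NOR True = False
u4 = u1 AND d = False AND True = False
u5 = u4 NAND u0 = False NAND True = True
u6 = d XOR u2 = True XOR False = True
u7 = u6 AND u0 = True AND True = True
u8 = u3 AND u6 = False AND True = False
u9 = u8 NAND u7 = False NAND True = True
u11 = u7 AND u9 = True AND True = True

u3 = False  u5 = True  u11 = True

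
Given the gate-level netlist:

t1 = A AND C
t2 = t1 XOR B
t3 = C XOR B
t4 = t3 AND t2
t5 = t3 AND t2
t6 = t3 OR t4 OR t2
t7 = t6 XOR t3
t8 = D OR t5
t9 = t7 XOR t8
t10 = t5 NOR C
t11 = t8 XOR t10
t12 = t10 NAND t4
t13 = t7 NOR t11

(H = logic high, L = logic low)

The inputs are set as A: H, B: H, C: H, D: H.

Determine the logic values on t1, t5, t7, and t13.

t1 = A AND C = H AND H = H
t2 = t1 XOR B = H XOR H = L
t3 = C XOR B = H XOR H = L
t4 = t3 AND t2 = L AND L = L
t5 = t3 AND t2 = L AND L = L
t6 = t3 OR t4 OR t2 = L OR L OR L = L
t7 = t6 XOR t3 = L XOR L = L
t8 = D OR t5 = H OR L = H
t10 = t5 NOR C = L NOR H = L
t11 = t8 XOR t10 = H XOR L = H
t13 = t7 NOR t11 = L NOR H = L

t1 = H, t5 = L, t7 = L, t13 = L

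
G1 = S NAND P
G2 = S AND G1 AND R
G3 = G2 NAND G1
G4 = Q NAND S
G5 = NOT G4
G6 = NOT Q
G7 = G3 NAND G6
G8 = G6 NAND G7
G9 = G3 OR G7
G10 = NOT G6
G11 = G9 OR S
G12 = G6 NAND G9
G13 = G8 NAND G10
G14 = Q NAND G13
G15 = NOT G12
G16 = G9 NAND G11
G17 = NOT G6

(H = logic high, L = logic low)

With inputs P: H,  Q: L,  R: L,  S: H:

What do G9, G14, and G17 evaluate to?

G1 = S NAND P = H NAND H = L
G2 = S AND G1 AND R = H AND L AND L = L
G3 = G2 NAND G1 = L NAND L = H
G6 = NOT Q = NOT L = H
G7 = G3 NAND G6 = H NAND H = L
G8 = G6 NAND G7 = H NAND L = H
G9 = G3 OR G7 = H OR L = H
G10 = NOT G6 = NOT H = L
G13 = G8 NAND G10 = H NAND L = H
G14 = Q NAND G13 = L NAND H = H
G17 = NOT G6 = NOT H = L

G9 = H  G14 = H  G17 = L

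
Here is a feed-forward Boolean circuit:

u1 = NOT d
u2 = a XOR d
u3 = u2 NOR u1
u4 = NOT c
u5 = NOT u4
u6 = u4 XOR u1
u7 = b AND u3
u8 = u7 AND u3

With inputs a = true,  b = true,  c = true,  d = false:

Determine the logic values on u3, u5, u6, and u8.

u3 = false; u5 = true; u6 = true; u8 = false

u1 = NOT d = NOT false = true
u2 = a XOR d = true XOR false = true
u3 = u2 NOR u1 = true NOR true = false
u4 = NOT c = NOT true = false
u5 = NOT u4 = NOT false = true
u6 = u4 XOR u1 = false XOR true = true
u7 = b AND u3 = true AND false = false
u8 = u7 AND u3 = false AND false = false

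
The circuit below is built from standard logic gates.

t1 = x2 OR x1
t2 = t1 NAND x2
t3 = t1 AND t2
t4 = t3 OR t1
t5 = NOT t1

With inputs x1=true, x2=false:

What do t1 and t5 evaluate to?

t1 = true  t5 = false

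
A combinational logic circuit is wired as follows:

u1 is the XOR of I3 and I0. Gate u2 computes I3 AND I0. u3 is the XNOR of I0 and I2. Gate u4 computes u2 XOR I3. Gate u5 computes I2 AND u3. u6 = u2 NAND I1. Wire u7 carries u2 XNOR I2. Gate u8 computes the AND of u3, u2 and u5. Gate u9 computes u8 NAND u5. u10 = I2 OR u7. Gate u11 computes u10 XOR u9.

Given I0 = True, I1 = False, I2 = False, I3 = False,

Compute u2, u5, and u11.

u2 = I3 AND I0 = False AND True = False
u3 = I0 XNOR I2 = True XNOR False = False
u5 = I2 AND u3 = False AND False = False
u7 = u2 XNOR I2 = False XNOR False = True
u8 = u3 AND u2 AND u5 = False AND False AND False = False
u9 = u8 NAND u5 = False NAND False = True
u10 = I2 OR u7 = False OR True = True
u11 = u10 XOR u9 = True XOR True = False

u2 = False; u5 = False; u11 = False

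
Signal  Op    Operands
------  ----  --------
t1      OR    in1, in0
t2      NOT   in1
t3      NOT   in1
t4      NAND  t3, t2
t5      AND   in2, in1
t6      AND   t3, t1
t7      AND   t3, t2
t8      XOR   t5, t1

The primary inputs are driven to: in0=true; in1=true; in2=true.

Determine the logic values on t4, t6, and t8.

t4 = true; t6 = false; t8 = false

t1 = in1 OR in0 = true OR true = true
t2 = NOT in1 = NOT true = false
t3 = NOT in1 = NOT true = false
t4 = t3 NAND t2 = false NAND false = true
t5 = in2 AND in1 = true AND true = true
t6 = t3 AND t1 = false AND true = false
t8 = t5 XOR t1 = true XOR true = false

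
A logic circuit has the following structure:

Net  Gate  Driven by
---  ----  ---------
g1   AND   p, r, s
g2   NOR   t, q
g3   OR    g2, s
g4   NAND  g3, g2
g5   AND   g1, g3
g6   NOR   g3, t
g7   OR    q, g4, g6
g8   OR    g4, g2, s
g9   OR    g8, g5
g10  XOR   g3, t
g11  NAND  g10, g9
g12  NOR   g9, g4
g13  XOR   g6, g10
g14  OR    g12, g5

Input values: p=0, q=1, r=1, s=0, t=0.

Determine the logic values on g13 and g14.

g1 = p AND r AND s = 0 AND 1 AND 0 = 0
g2 = t NOR q = 0 NOR 1 = 0
g3 = g2 OR s = 0 OR 0 = 0
g4 = g3 NAND g2 = 0 NAND 0 = 1
g5 = g1 AND g3 = 0 AND 0 = 0
g6 = g3 NOR t = 0 NOR 0 = 1
g8 = g4 OR g2 OR s = 1 OR 0 OR 0 = 1
g9 = g8 OR g5 = 1 OR 0 = 1
g10 = g3 XOR t = 0 XOR 0 = 0
g12 = g9 NOR g4 = 1 NOR 1 = 0
g13 = g6 XOR g10 = 1 XOR 0 = 1
g14 = g12 OR g5 = 0 OR 0 = 0

g13 = 1  g14 = 0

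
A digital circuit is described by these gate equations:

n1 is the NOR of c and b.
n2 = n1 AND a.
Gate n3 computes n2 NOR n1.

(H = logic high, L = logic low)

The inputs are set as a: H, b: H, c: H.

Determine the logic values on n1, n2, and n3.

n1 = L  n2 = L  n3 = H

n1 = c NOR b = H NOR H = L
n2 = n1 AND a = L AND H = L
n3 = n2 NOR n1 = L NOR L = H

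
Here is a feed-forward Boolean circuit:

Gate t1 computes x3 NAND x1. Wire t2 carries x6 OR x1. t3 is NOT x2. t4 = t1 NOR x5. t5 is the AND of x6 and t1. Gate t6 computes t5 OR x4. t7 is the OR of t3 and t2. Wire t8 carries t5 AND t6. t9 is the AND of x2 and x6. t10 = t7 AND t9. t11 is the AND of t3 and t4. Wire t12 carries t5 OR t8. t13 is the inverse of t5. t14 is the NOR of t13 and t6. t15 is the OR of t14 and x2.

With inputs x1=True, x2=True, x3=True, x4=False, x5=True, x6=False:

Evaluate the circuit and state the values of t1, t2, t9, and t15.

t1 = False  t2 = True  t9 = False  t15 = True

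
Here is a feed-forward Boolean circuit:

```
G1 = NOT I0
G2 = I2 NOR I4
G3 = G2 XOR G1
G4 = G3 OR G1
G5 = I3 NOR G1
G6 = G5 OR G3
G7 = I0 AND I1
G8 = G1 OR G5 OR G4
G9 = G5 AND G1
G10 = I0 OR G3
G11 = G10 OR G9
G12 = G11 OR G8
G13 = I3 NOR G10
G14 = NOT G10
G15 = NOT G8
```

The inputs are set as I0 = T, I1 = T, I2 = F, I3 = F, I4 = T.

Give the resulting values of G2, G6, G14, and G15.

G2 = F, G6 = T, G14 = F, G15 = F

G1 = NOT I0 = NOT T = F
G2 = I2 NOR I4 = F NOR T = F
G3 = G2 XOR G1 = F XOR F = F
G4 = G3 OR G1 = F OR F = F
G5 = I3 NOR G1 = F NOR F = T
G6 = G5 OR G3 = T OR F = T
G8 = G1 OR G5 OR G4 = F OR T OR F = T
G10 = I0 OR G3 = T OR F = T
G14 = NOT G10 = NOT T = F
G15 = NOT G8 = NOT T = F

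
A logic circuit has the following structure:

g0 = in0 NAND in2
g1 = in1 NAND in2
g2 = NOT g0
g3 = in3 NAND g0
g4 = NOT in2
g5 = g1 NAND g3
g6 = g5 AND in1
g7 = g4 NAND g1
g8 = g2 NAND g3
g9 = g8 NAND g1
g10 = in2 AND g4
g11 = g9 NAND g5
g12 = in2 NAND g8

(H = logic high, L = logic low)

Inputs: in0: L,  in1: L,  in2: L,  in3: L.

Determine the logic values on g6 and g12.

g0 = in0 NAND in2 = L NAND L = H
g1 = in1 NAND in2 = L NAND L = H
g2 = NOT g0 = NOT H = L
g3 = in3 NAND g0 = L NAND H = H
g5 = g1 NAND g3 = H NAND H = L
g6 = g5 AND in1 = L AND L = L
g8 = g2 NAND g3 = L NAND H = H
g12 = in2 NAND g8 = L NAND H = H

g6 = L; g12 = H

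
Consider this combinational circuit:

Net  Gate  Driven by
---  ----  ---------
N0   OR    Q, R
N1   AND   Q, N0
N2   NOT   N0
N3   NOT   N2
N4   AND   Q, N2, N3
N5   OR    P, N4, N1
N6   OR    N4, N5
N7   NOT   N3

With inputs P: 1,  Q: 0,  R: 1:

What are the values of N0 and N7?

N0 = 1, N7 = 0

N0 = Q OR R = 0 OR 1 = 1
N2 = NOT N0 = NOT 1 = 0
N3 = NOT N2 = NOT 0 = 1
N7 = NOT N3 = NOT 1 = 0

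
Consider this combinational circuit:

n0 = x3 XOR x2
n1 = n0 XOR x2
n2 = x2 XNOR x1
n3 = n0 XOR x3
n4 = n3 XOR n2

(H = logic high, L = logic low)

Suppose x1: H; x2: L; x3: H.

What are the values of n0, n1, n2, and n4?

n0 = H, n1 = H, n2 = L, n4 = L

n0 = x3 XOR x2 = H XOR L = H
n1 = n0 XOR x2 = H XOR L = H
n2 = x2 XNOR x1 = L XNOR H = L
n3 = n0 XOR x3 = H XOR H = L
n4 = n3 XOR n2 = L XOR L = L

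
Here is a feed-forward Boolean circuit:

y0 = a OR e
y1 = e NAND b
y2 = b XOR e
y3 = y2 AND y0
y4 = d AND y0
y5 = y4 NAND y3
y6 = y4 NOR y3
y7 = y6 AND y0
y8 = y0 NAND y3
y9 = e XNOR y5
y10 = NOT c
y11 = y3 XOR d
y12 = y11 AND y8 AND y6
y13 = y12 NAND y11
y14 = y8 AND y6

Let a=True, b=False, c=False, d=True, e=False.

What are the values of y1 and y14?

y1 = True, y14 = False

y0 = a OR e = True OR False = True
y1 = e NAND b = False NAND False = True
y2 = b XOR e = False XOR False = False
y3 = y2 AND y0 = False AND True = False
y4 = d AND y0 = True AND True = True
y6 = y4 NOR y3 = True NOR False = False
y8 = y0 NAND y3 = True NAND False = True
y14 = y8 AND y6 = True AND False = False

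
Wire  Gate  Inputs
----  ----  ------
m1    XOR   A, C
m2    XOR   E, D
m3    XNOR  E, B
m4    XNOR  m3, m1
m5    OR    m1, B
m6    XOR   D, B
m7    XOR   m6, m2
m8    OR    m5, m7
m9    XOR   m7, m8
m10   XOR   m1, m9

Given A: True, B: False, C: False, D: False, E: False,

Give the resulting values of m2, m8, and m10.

m1 = A XOR C = True XOR False = True
m2 = E XOR D = False XOR False = False
m5 = m1 OR B = True OR False = True
m6 = D XOR B = False XOR False = False
m7 = m6 XOR m2 = False XOR False = False
m8 = m5 OR m7 = True OR False = True
m9 = m7 XOR m8 = False XOR True = True
m10 = m1 XOR m9 = True XOR True = False

m2 = False  m8 = True  m10 = False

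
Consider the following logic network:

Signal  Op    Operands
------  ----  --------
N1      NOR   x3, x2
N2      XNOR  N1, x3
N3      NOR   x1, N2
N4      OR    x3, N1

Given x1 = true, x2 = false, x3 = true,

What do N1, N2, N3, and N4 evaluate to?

N1 = x3 NOR x2 = true NOR false = false
N2 = N1 XNOR x3 = false XNOR true = false
N3 = x1 NOR N2 = true NOR false = false
N4 = x3 OR N1 = true OR false = true

N1 = false, N2 = false, N3 = false, N4 = true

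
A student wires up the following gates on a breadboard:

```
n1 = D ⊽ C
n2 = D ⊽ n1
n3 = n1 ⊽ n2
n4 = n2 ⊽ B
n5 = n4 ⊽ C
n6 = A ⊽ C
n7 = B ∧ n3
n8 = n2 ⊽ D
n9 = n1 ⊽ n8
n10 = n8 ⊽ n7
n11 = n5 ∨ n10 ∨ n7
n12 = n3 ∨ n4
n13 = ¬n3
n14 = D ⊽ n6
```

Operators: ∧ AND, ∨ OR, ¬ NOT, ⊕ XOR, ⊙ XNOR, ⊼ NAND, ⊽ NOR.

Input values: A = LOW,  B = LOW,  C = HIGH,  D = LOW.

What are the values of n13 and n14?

n1 = D NOR C = LOW NOR HIGH = LOW
n2 = D NOR n1 = LOW NOR LOW = HIGH
n3 = n1 NOR n2 = LOW NOR HIGH = LOW
n6 = A NOR C = LOW NOR HIGH = LOW
n13 = NOT n3 = NOT LOW = HIGH
n14 = D NOR n6 = LOW NOR LOW = HIGH

n13 = HIGH  n14 = HIGH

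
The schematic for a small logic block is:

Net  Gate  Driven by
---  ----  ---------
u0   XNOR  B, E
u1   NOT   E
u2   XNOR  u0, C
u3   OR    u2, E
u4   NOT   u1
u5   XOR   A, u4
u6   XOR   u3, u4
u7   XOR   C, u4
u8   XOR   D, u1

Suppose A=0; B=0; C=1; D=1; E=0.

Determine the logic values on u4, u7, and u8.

u1 = NOT E = NOT 0 = 1
u4 = NOT u1 = NOT 1 = 0
u7 = C XOR u4 = 1 XOR 0 = 1
u8 = D XOR u1 = 1 XOR 1 = 0

u4 = 0; u7 = 1; u8 = 0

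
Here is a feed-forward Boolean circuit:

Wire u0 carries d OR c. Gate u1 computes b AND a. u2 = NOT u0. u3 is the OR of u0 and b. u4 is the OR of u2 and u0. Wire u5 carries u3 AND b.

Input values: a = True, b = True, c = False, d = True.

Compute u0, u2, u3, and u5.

u0 = True, u2 = False, u3 = True, u5 = True

u0 = d OR c = True OR False = True
u2 = NOT u0 = NOT True = False
u3 = u0 OR b = True OR True = True
u5 = u3 AND b = True AND True = True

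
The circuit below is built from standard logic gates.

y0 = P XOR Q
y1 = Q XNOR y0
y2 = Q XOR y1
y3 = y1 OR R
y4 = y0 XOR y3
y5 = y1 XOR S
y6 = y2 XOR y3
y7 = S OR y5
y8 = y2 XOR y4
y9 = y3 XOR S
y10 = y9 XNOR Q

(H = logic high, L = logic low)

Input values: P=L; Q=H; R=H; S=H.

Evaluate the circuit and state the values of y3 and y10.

y3 = H, y10 = L

y0 = P XOR Q = L XOR H = H
y1 = Q XNOR y0 = H XNOR H = H
y3 = y1 OR R = H OR H = H
y9 = y3 XOR S = H XOR H = L
y10 = y9 XNOR Q = L XNOR H = L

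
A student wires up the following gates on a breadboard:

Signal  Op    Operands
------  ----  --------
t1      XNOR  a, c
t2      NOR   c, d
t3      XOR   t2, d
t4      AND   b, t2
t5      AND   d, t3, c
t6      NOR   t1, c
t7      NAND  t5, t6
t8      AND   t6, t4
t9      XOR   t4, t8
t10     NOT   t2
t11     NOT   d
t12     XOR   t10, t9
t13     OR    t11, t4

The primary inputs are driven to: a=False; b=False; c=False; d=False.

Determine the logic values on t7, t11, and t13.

t7 = True, t11 = True, t13 = True

t1 = a XNOR c = False XNOR False = True
t2 = c NOR d = False NOR False = True
t3 = t2 XOR d = True XOR False = True
t4 = b AND t2 = False AND True = False
t5 = d AND t3 AND c = False AND True AND False = False
t6 = t1 NOR c = True NOR False = False
t7 = t5 NAND t6 = False NAND False = True
t11 = NOT d = NOT False = True
t13 = t11 OR t4 = True OR False = True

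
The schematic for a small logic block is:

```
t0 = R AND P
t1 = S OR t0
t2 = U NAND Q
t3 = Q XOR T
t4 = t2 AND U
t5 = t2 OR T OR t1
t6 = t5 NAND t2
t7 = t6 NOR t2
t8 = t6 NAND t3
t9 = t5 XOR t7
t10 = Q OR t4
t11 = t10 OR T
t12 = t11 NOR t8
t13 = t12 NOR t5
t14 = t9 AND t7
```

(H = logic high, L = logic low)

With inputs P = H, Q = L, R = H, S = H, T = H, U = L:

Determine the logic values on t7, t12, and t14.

t7 = L, t12 = L, t14 = L

t0 = R AND P = H AND H = H
t1 = S OR t0 = H OR H = H
t2 = U NAND Q = L NAND L = H
t3 = Q XOR T = L XOR H = H
t4 = t2 AND U = H AND L = L
t5 = t2 OR T OR t1 = H OR H OR H = H
t6 = t5 NAND t2 = H NAND H = L
t7 = t6 NOR t2 = L NOR H = L
t8 = t6 NAND t3 = L NAND H = H
t9 = t5 XOR t7 = H XOR L = H
t10 = Q OR t4 = L OR L = L
t11 = t10 OR T = L OR H = H
t12 = t11 NOR t8 = H NOR H = L
t14 = t9 AND t7 = H AND L = L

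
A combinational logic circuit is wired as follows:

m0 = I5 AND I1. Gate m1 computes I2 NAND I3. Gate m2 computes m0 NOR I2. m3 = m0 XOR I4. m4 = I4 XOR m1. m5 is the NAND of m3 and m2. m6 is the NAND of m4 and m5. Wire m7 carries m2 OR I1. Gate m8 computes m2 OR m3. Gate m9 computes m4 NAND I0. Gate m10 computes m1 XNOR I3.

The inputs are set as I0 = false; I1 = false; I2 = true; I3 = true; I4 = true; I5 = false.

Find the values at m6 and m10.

m6 = false; m10 = false

m0 = I5 AND I1 = false AND false = false
m1 = I2 NAND I3 = true NAND true = false
m2 = m0 NOR I2 = false NOR true = false
m3 = m0 XOR I4 = false XOR true = true
m4 = I4 XOR m1 = true XOR false = true
m5 = m3 NAND m2 = true NAND false = true
m6 = m4 NAND m5 = true NAND true = false
m10 = m1 XNOR I3 = false XNOR true = false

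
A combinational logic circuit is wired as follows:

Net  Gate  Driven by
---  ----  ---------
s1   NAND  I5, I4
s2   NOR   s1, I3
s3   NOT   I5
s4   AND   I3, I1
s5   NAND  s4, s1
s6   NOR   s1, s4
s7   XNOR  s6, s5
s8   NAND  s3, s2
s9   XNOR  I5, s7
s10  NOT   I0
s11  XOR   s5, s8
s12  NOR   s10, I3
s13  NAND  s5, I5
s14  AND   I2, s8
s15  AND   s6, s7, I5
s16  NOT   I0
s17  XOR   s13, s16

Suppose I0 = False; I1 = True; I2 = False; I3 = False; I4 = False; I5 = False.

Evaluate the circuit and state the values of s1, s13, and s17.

s1 = True; s13 = True; s17 = False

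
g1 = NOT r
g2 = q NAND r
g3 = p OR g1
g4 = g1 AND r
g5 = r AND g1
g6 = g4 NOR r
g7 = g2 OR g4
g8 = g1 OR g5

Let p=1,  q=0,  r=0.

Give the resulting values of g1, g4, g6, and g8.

g1 = NOT r = NOT 0 = 1
g4 = g1 AND r = 1 AND 0 = 0
g5 = r AND g1 = 0 AND 1 = 0
g6 = g4 NOR r = 0 NOR 0 = 1
g8 = g1 OR g5 = 1 OR 0 = 1

g1 = 1, g4 = 0, g6 = 1, g8 = 1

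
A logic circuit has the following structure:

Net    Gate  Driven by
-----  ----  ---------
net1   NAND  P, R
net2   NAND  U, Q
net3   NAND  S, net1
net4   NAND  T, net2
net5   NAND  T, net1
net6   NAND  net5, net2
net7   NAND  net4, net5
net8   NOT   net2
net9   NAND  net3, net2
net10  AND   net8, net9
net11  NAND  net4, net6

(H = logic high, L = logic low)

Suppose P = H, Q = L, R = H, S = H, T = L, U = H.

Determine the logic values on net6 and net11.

net6 = L; net11 = H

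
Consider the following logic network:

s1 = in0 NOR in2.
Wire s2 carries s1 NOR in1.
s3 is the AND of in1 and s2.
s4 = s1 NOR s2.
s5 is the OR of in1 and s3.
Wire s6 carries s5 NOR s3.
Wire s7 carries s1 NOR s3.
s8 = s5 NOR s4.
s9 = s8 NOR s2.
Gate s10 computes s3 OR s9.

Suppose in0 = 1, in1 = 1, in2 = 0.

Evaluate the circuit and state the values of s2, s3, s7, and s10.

s2 = 0  s3 = 0  s7 = 1  s10 = 1

s1 = in0 NOR in2 = 1 NOR 0 = 0
s2 = s1 NOR in1 = 0 NOR 1 = 0
s3 = in1 AND s2 = 1 AND 0 = 0
s4 = s1 NOR s2 = 0 NOR 0 = 1
s5 = in1 OR s3 = 1 OR 0 = 1
s7 = s1 NOR s3 = 0 NOR 0 = 1
s8 = s5 NOR s4 = 1 NOR 1 = 0
s9 = s8 NOR s2 = 0 NOR 0 = 1
s10 = s3 OR s9 = 0 OR 1 = 1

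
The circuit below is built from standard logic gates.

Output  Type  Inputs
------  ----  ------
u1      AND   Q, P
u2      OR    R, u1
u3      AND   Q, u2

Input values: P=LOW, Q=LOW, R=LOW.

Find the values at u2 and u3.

u1 = Q AND P = LOW AND LOW = LOW
u2 = R OR u1 = LOW OR LOW = LOW
u3 = Q AND u2 = LOW AND LOW = LOW

u2 = LOW; u3 = LOW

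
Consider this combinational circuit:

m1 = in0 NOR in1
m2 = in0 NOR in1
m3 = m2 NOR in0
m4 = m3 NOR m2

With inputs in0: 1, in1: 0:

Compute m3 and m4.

m3 = 0, m4 = 1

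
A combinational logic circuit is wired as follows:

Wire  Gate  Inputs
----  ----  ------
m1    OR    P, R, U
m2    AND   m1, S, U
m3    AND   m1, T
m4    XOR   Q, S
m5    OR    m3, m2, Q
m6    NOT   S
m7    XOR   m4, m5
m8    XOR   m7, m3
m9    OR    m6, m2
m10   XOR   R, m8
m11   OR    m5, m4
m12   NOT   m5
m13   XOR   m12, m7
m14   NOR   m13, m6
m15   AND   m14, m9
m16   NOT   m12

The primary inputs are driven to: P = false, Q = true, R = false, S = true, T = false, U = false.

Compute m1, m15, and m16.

m1 = P OR R OR U = false OR false OR false = false
m2 = m1 AND S AND U = false AND true AND false = false
m3 = m1 AND T = false AND false = false
m4 = Q XOR S = true XOR true = false
m5 = m3 OR m2 OR Q = false OR false OR true = true
m6 = NOT S = NOT true = false
m7 = m4 XOR m5 = false XOR true = true
m9 = m6 OR m2 = false OR false = false
m12 = NOT m5 = NOT true = false
m13 = m12 XOR m7 = false XOR true = true
m14 = m13 NOR m6 = true NOR false = false
m15 = m14 AND m9 = false AND false = false
m16 = NOT m12 = NOT false = true

m1 = false, m15 = false, m16 = true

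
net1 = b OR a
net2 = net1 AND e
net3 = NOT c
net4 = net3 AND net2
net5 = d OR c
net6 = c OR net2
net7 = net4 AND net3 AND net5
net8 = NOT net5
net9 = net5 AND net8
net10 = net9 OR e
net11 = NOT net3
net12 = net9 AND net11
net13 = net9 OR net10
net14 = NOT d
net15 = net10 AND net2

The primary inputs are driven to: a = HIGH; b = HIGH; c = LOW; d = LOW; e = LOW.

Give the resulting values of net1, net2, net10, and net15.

net1 = HIGH, net2 = LOW, net10 = LOW, net15 = LOW

net1 = b OR a = HIGH OR HIGH = HIGH
net2 = net1 AND e = HIGH AND LOW = LOW
net5 = d OR c = LOW OR LOW = LOW
net8 = NOT net5 = NOT LOW = HIGH
net9 = net5 AND net8 = LOW AND HIGH = LOW
net10 = net9 OR e = LOW OR LOW = LOW
net15 = net10 AND net2 = LOW AND LOW = LOW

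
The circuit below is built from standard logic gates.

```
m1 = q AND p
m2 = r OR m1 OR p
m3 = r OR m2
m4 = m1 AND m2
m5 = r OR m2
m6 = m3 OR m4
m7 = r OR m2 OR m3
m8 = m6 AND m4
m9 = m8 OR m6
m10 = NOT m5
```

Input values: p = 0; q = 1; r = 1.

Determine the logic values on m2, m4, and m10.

m1 = q AND p = 1 AND 0 = 0
m2 = r OR m1 OR p = 1 OR 0 OR 0 = 1
m4 = m1 AND m2 = 0 AND 1 = 0
m5 = r OR m2 = 1 OR 1 = 1
m10 = NOT m5 = NOT 1 = 0

m2 = 1  m4 = 0  m10 = 0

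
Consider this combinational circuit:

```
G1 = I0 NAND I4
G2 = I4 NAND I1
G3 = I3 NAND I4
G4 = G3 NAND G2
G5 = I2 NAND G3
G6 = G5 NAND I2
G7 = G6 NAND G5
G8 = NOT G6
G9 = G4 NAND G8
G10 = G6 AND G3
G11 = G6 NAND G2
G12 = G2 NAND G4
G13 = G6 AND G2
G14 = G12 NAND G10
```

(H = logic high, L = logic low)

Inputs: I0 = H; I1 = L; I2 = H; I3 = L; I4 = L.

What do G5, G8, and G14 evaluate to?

G5 = L, G8 = L, G14 = L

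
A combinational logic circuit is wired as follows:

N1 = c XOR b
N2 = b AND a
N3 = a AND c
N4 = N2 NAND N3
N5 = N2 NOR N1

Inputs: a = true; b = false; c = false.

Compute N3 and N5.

N3 = false  N5 = true

N1 = c XOR b = false XOR false = false
N2 = b AND a = false AND true = false
N3 = a AND c = true AND false = false
N5 = N2 NOR N1 = false NOR false = true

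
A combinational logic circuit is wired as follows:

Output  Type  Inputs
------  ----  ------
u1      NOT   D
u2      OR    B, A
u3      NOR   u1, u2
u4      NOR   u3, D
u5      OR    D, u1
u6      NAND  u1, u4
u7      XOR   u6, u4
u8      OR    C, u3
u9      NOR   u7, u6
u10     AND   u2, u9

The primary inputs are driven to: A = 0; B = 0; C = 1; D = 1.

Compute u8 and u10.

u1 = NOT D = NOT 1 = 0
u2 = B OR A = 0 OR 0 = 0
u3 = u1 NOR u2 = 0 NOR 0 = 1
u4 = u3 NOR D = 1 NOR 1 = 0
u6 = u1 NAND u4 = 0 NAND 0 = 1
u7 = u6 XOR u4 = 1 XOR 0 = 1
u8 = C OR u3 = 1 OR 1 = 1
u9 = u7 NOR u6 = 1 NOR 1 = 0
u10 = u2 AND u9 = 0 AND 0 = 0

u8 = 1, u10 = 0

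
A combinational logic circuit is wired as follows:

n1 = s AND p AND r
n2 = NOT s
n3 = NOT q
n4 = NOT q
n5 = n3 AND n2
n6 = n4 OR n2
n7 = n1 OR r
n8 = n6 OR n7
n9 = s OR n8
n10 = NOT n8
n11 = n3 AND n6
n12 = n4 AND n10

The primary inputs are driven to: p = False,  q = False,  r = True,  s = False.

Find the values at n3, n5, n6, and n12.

n3 = True; n5 = True; n6 = True; n12 = False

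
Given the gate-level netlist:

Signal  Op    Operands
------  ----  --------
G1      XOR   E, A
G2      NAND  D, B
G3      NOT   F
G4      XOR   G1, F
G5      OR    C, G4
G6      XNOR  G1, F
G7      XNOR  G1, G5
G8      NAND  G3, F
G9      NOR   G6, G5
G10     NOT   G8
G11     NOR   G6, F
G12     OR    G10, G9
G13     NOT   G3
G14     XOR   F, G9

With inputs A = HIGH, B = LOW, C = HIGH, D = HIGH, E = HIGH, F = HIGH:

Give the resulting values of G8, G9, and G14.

G8 = HIGH; G9 = LOW; G14 = HIGH

G1 = E XOR A = HIGH XOR HIGH = LOW
G3 = NOT F = NOT HIGH = LOW
G4 = G1 XOR F = LOW XOR HIGH = HIGH
G5 = C OR G4 = HIGH OR HIGH = HIGH
G6 = G1 XNOR F = LOW XNOR HIGH = LOW
G8 = G3 NAND F = LOW NAND HIGH = HIGH
G9 = G6 NOR G5 = LOW NOR HIGH = LOW
G14 = F XOR G9 = HIGH XOR LOW = HIGH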